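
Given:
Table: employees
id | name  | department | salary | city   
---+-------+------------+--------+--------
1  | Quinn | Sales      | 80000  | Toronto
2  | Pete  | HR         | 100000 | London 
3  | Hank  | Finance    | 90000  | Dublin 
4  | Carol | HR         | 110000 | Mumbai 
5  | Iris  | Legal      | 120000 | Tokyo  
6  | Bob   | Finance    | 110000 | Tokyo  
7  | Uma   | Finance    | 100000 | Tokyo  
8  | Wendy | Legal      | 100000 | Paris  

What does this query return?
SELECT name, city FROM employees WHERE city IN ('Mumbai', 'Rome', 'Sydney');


Filtering: city IN ('Mumbai', 'Rome', 'Sydney')
Matching: 1 rows

1 rows:
Carol, Mumbai


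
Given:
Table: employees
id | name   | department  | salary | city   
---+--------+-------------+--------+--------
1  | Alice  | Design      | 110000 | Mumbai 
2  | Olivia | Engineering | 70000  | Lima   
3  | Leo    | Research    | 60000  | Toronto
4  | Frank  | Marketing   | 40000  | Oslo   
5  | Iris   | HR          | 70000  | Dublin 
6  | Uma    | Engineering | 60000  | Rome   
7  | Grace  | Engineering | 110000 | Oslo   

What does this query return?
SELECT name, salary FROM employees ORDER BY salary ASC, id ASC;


Sorting by salary ASC, then id ASC for ties

7 rows:
Frank, 40000
Leo, 60000
Uma, 60000
Olivia, 70000
Iris, 70000
Alice, 110000
Grace, 110000


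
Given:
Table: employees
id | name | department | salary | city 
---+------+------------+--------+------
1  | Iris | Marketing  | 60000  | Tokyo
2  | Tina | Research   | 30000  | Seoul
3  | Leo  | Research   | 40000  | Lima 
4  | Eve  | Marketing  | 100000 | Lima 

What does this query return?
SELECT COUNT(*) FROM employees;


COUNT(*) counts all rows

4


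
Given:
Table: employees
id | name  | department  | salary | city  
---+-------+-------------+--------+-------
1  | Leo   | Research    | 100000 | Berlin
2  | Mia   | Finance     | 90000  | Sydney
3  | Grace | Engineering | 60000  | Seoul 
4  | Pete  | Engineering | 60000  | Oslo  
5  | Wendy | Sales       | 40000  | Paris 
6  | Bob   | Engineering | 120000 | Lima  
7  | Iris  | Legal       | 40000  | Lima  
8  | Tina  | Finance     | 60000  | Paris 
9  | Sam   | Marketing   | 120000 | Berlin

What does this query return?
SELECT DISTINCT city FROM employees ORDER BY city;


All 'city' values (row order): Berlin, Sydney, Seoul, Oslo, Paris, Lima, Lima, Paris, Berlin
Removing duplicates leaves 6 unique value(s).

6 values:
Berlin
Lima
Oslo
Paris
Seoul
Sydney


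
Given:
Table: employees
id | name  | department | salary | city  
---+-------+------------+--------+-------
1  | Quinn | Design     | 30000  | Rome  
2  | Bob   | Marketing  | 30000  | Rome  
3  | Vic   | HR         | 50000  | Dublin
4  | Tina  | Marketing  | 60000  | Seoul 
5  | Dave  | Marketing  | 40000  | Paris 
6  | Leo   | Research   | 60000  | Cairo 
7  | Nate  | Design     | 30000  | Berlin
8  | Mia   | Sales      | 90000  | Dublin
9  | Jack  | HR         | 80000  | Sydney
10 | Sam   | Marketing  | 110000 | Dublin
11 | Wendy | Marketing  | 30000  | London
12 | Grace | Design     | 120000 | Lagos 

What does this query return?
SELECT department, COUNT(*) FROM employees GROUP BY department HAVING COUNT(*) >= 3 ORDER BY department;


Groups with count >= 3:
  Design: 3 -> PASS
  Marketing: 5 -> PASS
  HR: 2 -> filtered out
  Research: 1 -> filtered out
  Sales: 1 -> filtered out


2 groups:
Design, 3
Marketing, 5


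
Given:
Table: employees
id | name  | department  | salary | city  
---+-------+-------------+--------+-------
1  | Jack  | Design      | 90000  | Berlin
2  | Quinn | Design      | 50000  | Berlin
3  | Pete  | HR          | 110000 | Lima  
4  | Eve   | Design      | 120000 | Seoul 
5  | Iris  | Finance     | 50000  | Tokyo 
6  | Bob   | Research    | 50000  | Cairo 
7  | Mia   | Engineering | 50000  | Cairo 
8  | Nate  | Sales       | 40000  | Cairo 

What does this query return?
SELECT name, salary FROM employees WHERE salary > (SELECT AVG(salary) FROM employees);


Subquery: AVG(salary) = 70000.0
Filtering: salary > 70000.0
  Jack (90000) -> MATCH
  Pete (110000) -> MATCH
  Eve (120000) -> MATCH


3 rows:
Jack, 90000
Pete, 110000
Eve, 120000


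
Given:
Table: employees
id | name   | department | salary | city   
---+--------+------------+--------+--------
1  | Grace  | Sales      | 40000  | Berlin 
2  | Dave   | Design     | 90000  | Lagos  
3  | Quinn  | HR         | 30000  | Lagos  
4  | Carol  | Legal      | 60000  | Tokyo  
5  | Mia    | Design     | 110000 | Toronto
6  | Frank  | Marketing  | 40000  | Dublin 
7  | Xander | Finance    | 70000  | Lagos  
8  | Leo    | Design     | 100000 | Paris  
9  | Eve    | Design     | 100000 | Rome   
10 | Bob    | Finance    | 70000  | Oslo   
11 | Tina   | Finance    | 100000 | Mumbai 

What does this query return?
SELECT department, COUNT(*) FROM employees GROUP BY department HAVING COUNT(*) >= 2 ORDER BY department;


Groups with count >= 2:
  Design: 4 -> PASS
  Finance: 3 -> PASS
  HR: 1 -> filtered out
  Legal: 1 -> filtered out
  Marketing: 1 -> filtered out
  Sales: 1 -> filtered out


2 groups:
Design, 4
Finance, 3


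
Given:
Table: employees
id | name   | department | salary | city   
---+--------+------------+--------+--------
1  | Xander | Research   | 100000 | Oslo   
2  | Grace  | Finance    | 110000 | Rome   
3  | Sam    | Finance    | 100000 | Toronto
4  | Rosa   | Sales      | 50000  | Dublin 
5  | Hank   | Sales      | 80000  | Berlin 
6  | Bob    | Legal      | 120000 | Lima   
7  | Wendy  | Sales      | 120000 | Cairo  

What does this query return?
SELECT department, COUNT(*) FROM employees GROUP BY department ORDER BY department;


Assigning each row to its department group:
  Xander -> Research
  Grace -> Finance
  Sam -> Finance
  Rosa -> Sales
  Hank -> Sales
  Bob -> Legal
  Wendy -> Sales


4 groups:
Finance, 2
Legal, 1
Research, 1
Sales, 3


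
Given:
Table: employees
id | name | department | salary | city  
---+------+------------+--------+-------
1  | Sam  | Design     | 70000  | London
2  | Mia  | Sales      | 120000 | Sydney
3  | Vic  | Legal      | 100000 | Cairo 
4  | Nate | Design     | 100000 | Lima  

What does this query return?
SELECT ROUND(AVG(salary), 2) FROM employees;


SUM(salary) = 390000
COUNT = 4
ROUND(AVG, 2) = ROUND(390000 / 4, 2) = 97500.0

97500.0


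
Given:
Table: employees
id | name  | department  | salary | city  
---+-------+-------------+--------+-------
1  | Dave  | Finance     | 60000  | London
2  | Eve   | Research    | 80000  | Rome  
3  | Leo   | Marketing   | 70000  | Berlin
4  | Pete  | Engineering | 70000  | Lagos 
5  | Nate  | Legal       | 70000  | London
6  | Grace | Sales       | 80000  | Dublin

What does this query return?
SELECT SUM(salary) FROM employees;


SUM(salary) = 60000 + 80000 + 70000 + 70000 + 70000 + 80000 = 430000

430000


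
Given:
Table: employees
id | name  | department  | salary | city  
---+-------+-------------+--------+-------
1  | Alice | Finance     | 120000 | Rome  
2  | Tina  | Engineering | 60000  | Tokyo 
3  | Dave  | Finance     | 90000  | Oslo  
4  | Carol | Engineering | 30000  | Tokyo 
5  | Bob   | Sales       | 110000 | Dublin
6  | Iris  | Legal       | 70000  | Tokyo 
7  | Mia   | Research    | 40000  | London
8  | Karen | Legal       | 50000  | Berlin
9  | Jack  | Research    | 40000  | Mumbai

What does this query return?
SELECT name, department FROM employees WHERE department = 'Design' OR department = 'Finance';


Filtering: department = 'Design' OR 'Finance'
Matching: 2 rows

2 rows:
Alice, Finance
Dave, Finance


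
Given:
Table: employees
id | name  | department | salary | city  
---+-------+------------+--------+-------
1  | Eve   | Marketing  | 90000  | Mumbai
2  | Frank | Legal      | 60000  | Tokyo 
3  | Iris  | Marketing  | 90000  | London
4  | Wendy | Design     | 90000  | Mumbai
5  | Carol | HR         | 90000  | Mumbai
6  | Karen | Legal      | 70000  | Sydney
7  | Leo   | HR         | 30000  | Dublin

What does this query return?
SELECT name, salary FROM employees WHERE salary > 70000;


Filtering: salary > 70000
Matching: 4 rows

4 rows:
Eve, 90000
Iris, 90000
Wendy, 90000
Carol, 90000


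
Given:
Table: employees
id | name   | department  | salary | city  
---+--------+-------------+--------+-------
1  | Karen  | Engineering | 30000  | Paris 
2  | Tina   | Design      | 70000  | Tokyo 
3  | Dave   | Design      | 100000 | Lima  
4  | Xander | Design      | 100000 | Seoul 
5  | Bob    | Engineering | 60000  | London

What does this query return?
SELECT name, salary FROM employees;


Projecting columns: name, salary

5 rows:
Karen, 30000
Tina, 70000
Dave, 100000
Xander, 100000
Bob, 60000


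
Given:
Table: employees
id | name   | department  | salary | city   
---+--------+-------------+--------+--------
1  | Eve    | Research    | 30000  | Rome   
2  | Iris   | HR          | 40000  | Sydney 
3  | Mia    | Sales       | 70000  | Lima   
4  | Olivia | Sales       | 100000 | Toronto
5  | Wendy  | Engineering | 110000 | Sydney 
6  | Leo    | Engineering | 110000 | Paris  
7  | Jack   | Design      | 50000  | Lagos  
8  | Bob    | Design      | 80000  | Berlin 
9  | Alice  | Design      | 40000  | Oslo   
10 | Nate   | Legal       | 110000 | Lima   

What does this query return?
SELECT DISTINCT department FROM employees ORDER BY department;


All 'department' values (row order): Research, HR, Sales, Sales, Engineering, Engineering, Design, Design, Design, Legal
Removing duplicates leaves 6 unique value(s).

6 values:
Design
Engineering
HR
Legal
Research
Sales


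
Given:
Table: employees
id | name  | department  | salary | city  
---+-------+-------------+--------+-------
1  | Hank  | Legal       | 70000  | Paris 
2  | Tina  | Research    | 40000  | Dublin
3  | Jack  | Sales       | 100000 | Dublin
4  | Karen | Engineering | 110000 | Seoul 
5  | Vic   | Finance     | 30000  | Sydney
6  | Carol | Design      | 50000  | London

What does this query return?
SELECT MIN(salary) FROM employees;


Salaries: 70000, 40000, 100000, 110000, 30000, 50000
MIN = 30000

30000


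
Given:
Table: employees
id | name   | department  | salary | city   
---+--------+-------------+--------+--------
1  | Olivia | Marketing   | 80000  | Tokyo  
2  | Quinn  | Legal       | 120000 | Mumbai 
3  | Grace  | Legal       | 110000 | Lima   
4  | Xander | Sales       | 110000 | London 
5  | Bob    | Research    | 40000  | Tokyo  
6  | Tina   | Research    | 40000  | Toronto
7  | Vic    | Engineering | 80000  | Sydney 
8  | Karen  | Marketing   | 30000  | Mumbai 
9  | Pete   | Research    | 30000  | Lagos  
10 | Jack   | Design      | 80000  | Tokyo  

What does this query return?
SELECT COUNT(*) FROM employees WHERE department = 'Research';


Counting rows where department = 'Research'
  Bob -> MATCH
  Tina -> MATCH
  Pete -> MATCH


3


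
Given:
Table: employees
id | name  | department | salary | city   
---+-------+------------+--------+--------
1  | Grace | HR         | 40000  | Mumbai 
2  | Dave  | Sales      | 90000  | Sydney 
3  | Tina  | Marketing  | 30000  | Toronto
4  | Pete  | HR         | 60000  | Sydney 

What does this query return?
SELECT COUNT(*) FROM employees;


COUNT(*) counts all rows

4


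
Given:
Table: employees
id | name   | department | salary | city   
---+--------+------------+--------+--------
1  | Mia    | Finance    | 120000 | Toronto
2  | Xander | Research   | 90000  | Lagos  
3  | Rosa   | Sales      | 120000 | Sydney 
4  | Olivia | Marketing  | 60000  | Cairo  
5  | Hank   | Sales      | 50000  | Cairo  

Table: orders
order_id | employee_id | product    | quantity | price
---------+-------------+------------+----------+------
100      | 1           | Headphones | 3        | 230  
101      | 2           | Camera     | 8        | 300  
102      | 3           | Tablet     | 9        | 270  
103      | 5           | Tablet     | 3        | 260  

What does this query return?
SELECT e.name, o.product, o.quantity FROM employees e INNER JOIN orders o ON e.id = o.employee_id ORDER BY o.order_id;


Joining employees.id = orders.employee_id:
  employee Mia (id=1) -> order Headphones
  employee Xander (id=2) -> order Camera
  employee Rosa (id=3) -> order Tablet
  employee Hank (id=5) -> order Tablet


4 rows:
Mia, Headphones, 3
Xander, Camera, 8
Rosa, Tablet, 9
Hank, Tablet, 3


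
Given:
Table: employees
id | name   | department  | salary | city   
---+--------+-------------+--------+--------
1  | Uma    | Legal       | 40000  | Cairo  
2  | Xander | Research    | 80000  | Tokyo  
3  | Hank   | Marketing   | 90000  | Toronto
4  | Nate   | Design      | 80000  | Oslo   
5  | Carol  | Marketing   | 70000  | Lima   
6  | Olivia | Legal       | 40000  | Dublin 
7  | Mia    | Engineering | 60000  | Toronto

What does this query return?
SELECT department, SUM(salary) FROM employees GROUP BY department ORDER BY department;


Summing salary within each department:
  Design: 80000 = 80000
  Engineering: 60000 = 60000
  Legal: 40000 + 40000 = 80000
  Marketing: 90000 + 70000 = 160000
  Research: 80000 = 80000


5 groups:
Design, 80000
Engineering, 60000
Legal, 80000
Marketing, 160000
Research, 80000


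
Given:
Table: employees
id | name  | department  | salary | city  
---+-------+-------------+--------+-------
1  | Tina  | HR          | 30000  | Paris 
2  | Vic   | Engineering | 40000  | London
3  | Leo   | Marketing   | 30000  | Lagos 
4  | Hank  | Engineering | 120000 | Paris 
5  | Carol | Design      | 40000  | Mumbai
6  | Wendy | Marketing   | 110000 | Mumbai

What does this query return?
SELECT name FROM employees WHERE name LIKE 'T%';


LIKE 'T%' matches names starting with 'T'
Matching: 1

1 rows:
Tina


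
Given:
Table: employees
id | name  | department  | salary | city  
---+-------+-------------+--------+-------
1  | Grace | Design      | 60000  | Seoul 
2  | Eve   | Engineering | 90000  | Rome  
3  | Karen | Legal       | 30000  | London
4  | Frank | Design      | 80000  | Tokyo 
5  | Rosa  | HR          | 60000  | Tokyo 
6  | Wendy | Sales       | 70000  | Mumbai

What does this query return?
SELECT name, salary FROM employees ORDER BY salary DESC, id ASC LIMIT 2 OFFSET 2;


Sort by salary DESC (id ASC tiebreak), then skip 2 and take 2
Rows 3 through 4

2 rows:
Wendy, 70000
Grace, 60000


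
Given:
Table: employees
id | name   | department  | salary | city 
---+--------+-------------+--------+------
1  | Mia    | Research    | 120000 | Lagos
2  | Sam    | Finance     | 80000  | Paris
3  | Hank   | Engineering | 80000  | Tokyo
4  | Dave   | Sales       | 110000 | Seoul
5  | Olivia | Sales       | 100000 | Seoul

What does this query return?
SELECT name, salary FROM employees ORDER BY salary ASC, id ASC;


Sorting by salary ASC, then id ASC for ties

5 rows:
Sam, 80000
Hank, 80000
Olivia, 100000
Dave, 110000
Mia, 120000


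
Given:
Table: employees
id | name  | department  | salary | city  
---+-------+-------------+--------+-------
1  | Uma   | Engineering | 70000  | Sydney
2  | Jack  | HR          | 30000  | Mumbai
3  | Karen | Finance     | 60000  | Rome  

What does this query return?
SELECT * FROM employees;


SELECT * returns all 3 rows with all columns

3 rows:
1, Uma, Engineering, 70000, Sydney
2, Jack, HR, 30000, Mumbai
3, Karen, Finance, 60000, Rome


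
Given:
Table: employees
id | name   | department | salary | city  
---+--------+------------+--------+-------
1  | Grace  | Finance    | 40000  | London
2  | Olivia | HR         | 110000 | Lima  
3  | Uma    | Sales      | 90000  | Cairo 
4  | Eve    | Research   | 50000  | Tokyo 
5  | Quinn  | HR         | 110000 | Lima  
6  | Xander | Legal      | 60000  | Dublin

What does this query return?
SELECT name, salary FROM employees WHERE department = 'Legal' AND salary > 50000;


Filtering: department = 'Legal' AND salary > 50000
Matching: 1 rows

1 rows:
Xander, 60000


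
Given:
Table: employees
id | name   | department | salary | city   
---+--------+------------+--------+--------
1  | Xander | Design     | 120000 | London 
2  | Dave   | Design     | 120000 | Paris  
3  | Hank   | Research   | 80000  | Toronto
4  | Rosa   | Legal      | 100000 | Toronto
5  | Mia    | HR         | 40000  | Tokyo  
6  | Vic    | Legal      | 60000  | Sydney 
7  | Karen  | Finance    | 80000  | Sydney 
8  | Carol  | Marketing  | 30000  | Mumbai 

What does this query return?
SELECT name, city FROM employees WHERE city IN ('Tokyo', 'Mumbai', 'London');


Filtering: city IN ('Tokyo', 'Mumbai', 'London')
Matching: 3 rows

3 rows:
Xander, London
Mia, Tokyo
Carol, Mumbai


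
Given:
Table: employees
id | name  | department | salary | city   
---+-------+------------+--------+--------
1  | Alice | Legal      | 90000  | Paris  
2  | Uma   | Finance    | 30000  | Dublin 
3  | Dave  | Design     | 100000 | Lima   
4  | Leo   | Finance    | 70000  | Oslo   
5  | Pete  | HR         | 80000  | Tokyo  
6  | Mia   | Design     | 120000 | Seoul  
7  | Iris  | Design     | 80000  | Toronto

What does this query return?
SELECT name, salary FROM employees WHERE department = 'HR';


Filtering: department = 'HR'
Matching rows: 1

1 rows:
Pete, 80000


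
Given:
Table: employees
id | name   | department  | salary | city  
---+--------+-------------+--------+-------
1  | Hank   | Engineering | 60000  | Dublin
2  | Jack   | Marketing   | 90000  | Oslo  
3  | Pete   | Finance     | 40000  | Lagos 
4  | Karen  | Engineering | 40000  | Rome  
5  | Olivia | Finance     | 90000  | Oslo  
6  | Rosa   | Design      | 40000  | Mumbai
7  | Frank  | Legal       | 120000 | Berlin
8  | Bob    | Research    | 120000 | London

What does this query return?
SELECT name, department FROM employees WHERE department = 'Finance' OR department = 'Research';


Filtering: department = 'Finance' OR 'Research'
Matching: 3 rows

3 rows:
Pete, Finance
Olivia, Finance
Bob, Research


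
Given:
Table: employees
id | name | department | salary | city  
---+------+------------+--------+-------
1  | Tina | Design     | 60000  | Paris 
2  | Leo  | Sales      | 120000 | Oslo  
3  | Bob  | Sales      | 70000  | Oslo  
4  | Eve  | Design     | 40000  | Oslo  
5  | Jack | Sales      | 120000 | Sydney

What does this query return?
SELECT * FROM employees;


SELECT * returns all 5 rows with all columns

5 rows:
1, Tina, Design, 60000, Paris
2, Leo, Sales, 120000, Oslo
3, Bob, Sales, 70000, Oslo
4, Eve, Design, 40000, Oslo
5, Jack, Sales, 120000, Sydney


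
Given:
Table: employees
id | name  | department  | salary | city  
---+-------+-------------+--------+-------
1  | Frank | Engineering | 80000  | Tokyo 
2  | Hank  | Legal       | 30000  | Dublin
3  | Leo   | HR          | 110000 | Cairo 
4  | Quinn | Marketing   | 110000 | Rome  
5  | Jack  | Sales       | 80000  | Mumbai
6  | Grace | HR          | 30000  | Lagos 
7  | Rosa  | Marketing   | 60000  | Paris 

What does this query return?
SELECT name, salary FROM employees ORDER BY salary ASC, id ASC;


Sorting by salary ASC, then id ASC for ties

7 rows:
Hank, 30000
Grace, 30000
Rosa, 60000
Frank, 80000
Jack, 80000
Leo, 110000
Quinn, 110000


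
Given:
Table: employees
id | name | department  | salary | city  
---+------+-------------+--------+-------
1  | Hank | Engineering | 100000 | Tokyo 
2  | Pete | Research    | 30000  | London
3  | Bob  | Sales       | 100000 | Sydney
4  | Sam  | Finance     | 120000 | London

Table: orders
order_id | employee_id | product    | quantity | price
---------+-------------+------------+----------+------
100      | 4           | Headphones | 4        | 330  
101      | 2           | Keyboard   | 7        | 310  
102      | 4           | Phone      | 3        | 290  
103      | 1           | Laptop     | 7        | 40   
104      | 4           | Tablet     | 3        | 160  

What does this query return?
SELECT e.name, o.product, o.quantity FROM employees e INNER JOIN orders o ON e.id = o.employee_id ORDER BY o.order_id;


Joining employees.id = orders.employee_id:
  employee Sam (id=4) -> order Headphones
  employee Pete (id=2) -> order Keyboard
  employee Sam (id=4) -> order Phone
  employee Hank (id=1) -> order Laptop
  employee Sam (id=4) -> order Tablet


5 rows:
Sam, Headphones, 4
Pete, Keyboard, 7
Sam, Phone, 3
Hank, Laptop, 7
Sam, Tablet, 3


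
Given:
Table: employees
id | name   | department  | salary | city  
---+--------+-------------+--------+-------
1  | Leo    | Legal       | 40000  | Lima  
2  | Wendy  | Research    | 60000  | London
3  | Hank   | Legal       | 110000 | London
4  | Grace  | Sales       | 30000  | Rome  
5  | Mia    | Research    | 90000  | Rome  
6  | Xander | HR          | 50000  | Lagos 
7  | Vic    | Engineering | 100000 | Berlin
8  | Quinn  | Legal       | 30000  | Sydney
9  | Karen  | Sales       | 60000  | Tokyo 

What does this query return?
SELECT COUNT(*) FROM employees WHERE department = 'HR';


Counting rows where department = 'HR'
  Xander -> MATCH


1


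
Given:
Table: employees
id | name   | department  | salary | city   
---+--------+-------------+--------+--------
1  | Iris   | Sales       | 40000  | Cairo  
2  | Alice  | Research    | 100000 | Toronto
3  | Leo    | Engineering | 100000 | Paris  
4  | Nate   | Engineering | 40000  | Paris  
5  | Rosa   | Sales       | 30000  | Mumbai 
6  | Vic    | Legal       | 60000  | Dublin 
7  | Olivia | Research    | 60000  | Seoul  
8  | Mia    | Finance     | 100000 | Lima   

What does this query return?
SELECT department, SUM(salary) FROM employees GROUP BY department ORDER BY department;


Summing salary within each department:
  Engineering: 100000 + 40000 = 140000
  Finance: 100000 = 100000
  Legal: 60000 = 60000
  Research: 100000 + 60000 = 160000
  Sales: 40000 + 30000 = 70000


5 groups:
Engineering, 140000
Finance, 100000
Legal, 60000
Research, 160000
Sales, 70000


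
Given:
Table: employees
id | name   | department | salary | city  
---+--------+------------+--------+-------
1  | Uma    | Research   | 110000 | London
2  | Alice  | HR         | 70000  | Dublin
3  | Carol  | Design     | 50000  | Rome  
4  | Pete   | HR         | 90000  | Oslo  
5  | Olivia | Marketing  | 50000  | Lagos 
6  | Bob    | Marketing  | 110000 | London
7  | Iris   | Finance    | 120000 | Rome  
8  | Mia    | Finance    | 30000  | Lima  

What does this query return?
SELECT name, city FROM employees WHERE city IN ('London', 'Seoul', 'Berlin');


Filtering: city IN ('London', 'Seoul', 'Berlin')
Matching: 2 rows

2 rows:
Uma, London
Bob, London


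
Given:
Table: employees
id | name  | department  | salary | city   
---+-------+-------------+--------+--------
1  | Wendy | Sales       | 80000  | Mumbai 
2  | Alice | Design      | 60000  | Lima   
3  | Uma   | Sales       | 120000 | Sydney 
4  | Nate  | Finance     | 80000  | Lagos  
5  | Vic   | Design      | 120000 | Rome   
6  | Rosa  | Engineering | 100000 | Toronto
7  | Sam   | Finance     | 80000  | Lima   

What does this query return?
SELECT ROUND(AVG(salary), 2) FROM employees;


SUM(salary) = 640000
COUNT = 7
ROUND(AVG, 2) = ROUND(640000 / 7, 2) = 91428.57

91428.57


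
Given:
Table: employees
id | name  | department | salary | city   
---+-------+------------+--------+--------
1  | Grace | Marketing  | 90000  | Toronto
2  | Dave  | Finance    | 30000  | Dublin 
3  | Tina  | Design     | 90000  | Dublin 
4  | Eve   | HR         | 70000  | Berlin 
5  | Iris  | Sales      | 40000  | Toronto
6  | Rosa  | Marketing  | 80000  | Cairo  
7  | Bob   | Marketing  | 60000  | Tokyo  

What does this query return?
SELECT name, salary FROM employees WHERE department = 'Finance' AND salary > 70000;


Filtering: department = 'Finance' AND salary > 70000
Matching: 0 rows

Empty result set (0 rows)


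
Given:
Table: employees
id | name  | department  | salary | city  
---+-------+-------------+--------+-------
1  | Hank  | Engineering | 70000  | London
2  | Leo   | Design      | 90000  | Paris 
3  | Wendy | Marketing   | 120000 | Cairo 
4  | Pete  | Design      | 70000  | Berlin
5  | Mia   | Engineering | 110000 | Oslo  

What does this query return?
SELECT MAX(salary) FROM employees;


Salaries: 70000, 90000, 120000, 70000, 110000
MAX = 120000

120000


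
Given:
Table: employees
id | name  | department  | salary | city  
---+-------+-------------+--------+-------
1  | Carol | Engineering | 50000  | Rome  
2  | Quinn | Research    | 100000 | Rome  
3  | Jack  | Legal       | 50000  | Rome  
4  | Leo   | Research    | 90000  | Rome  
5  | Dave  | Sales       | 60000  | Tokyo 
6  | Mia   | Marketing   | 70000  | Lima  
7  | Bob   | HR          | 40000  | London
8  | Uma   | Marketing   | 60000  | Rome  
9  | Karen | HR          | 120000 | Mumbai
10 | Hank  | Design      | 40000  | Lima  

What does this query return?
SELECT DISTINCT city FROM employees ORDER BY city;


All 'city' values (row order): Rome, Rome, Rome, Rome, Tokyo, Lima, London, Rome, Mumbai, Lima
Removing duplicates leaves 5 unique value(s).

5 values:
Lima
London
Mumbai
Rome
Tokyo


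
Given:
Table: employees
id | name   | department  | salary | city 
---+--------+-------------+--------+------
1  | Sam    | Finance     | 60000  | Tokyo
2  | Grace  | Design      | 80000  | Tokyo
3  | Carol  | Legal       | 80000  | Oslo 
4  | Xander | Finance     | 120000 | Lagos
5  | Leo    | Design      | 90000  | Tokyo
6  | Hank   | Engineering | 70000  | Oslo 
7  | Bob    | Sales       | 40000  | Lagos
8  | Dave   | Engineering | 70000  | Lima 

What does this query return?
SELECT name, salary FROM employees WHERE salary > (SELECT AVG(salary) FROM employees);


Subquery: AVG(salary) = 76250.0
Filtering: salary > 76250.0
  Grace (80000) -> MATCH
  Carol (80000) -> MATCH
  Xander (120000) -> MATCH
  Leo (90000) -> MATCH


4 rows:
Grace, 80000
Carol, 80000
Xander, 120000
Leo, 90000


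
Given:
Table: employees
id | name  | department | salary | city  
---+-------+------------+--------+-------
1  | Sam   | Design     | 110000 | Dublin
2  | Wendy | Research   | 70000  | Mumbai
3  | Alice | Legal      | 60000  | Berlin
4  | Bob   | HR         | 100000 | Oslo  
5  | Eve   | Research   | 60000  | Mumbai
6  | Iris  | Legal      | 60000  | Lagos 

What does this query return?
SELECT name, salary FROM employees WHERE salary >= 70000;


Filtering: salary >= 70000
Matching: 3 rows

3 rows:
Sam, 110000
Wendy, 70000
Bob, 100000


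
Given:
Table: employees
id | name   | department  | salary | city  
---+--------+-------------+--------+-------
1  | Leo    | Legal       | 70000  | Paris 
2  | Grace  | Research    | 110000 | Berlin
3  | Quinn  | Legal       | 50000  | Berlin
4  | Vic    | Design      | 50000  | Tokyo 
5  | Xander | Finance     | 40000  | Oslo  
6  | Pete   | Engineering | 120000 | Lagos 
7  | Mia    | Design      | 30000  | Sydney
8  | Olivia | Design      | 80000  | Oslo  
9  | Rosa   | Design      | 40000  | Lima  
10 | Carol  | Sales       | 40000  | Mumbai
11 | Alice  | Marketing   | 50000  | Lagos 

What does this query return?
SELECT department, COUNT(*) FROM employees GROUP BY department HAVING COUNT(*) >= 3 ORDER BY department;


Groups with count >= 3:
  Design: 4 -> PASS
  Engineering: 1 -> filtered out
  Finance: 1 -> filtered out
  Legal: 2 -> filtered out
  Marketing: 1 -> filtered out
  Research: 1 -> filtered out
  Sales: 1 -> filtered out


1 groups:
Design, 4


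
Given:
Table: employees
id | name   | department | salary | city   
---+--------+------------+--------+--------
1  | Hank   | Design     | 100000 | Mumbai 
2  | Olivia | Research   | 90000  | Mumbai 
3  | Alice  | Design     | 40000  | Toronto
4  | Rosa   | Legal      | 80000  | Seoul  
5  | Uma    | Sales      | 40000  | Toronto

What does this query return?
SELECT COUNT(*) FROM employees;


COUNT(*) counts all rows

5


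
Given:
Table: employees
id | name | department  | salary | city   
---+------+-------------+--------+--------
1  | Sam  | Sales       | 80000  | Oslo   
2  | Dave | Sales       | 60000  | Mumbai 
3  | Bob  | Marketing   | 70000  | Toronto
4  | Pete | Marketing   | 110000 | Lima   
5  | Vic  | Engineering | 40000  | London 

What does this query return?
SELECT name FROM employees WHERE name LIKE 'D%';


LIKE 'D%' matches names starting with 'D'
Matching: 1

1 rows:
Dave


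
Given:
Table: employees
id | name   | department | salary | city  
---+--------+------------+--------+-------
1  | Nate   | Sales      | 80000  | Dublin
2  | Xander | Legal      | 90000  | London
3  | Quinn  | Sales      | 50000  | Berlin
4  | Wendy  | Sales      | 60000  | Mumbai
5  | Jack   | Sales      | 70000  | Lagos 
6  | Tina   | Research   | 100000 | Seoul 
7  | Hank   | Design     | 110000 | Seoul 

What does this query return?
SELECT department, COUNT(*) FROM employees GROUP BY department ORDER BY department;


Assigning each row to its department group:
  Nate -> Sales
  Xander -> Legal
  Quinn -> Sales
  Wendy -> Sales
  Jack -> Sales
  Tina -> Research
  Hank -> Design


4 groups:
Design, 1
Legal, 1
Research, 1
Sales, 4


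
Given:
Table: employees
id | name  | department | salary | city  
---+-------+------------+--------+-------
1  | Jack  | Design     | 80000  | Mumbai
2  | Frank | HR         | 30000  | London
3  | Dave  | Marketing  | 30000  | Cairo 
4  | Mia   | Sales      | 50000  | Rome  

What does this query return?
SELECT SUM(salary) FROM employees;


SUM(salary) = 80000 + 30000 + 30000 + 50000 = 190000

190000


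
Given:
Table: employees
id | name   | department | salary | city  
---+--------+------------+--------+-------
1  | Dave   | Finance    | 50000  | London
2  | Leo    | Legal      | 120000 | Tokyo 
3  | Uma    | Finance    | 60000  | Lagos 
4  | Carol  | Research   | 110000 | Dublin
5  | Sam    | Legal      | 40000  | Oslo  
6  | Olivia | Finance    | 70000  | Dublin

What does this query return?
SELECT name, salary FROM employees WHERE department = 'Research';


Filtering: department = 'Research'
Matching rows: 1

1 rows:
Carol, 110000


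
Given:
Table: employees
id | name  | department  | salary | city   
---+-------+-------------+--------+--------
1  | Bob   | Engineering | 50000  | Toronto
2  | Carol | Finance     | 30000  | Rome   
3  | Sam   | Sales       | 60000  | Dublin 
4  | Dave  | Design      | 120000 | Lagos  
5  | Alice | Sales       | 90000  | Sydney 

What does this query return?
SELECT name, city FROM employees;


Projecting columns: name, city

5 rows:
Bob, Toronto
Carol, Rome
Sam, Dublin
Dave, Lagos
Alice, Sydney


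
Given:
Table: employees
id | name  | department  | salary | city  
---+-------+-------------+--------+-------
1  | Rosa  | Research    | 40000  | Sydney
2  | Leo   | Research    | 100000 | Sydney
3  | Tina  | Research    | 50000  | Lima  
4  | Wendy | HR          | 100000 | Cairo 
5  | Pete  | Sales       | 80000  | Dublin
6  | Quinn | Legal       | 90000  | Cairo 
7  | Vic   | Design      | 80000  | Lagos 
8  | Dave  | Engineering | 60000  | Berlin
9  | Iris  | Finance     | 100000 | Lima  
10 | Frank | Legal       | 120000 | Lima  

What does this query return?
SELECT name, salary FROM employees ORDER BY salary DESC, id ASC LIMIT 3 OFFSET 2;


Sort by salary DESC (id ASC tiebreak), then skip 2 and take 3
Rows 3 through 5

3 rows:
Wendy, 100000
Iris, 100000
Quinn, 90000


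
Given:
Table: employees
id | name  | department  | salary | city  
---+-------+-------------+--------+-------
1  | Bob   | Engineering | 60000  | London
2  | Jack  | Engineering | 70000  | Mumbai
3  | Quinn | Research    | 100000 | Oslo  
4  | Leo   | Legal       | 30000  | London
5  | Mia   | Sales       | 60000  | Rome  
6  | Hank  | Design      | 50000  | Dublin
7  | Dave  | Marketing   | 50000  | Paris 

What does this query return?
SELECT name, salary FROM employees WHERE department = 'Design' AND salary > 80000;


Filtering: department = 'Design' AND salary > 80000
Matching: 0 rows

Empty result set (0 rows)


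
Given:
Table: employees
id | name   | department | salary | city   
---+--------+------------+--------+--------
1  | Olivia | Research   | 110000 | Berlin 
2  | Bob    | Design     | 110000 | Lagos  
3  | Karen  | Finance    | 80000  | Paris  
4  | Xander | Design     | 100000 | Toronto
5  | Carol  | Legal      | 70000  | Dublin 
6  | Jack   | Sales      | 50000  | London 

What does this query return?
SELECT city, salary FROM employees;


Projecting columns: city, salary

6 rows:
Berlin, 110000
Lagos, 110000
Paris, 80000
Toronto, 100000
Dublin, 70000
London, 50000


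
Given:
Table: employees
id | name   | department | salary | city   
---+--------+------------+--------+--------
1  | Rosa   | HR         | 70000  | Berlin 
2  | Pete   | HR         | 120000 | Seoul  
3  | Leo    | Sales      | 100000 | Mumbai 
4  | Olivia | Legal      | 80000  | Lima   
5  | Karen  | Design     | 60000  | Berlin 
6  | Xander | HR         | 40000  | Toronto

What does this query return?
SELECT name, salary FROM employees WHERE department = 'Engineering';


Filtering: department = 'Engineering'
Matching rows: 0

Empty result set (0 rows)


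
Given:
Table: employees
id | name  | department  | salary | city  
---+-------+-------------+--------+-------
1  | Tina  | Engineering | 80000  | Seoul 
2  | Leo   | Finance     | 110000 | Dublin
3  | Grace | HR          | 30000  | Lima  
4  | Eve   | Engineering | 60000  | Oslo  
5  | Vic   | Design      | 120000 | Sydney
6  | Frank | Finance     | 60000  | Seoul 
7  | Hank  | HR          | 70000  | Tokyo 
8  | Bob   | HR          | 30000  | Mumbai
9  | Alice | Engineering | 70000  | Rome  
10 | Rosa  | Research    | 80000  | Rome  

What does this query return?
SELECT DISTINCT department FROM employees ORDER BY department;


All 'department' values (row order): Engineering, Finance, HR, Engineering, Design, Finance, HR, HR, Engineering, Research
Removing duplicates leaves 5 unique value(s).

5 values:
Design
Engineering
Finance
HR
Research


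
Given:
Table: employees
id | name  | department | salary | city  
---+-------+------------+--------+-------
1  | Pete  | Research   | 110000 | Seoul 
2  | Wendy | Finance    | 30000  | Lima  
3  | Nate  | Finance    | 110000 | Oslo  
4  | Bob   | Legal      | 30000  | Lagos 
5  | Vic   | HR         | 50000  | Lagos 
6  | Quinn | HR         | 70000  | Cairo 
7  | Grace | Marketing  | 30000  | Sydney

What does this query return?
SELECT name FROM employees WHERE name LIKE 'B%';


LIKE 'B%' matches names starting with 'B'
Matching: 1

1 rows:
Bob


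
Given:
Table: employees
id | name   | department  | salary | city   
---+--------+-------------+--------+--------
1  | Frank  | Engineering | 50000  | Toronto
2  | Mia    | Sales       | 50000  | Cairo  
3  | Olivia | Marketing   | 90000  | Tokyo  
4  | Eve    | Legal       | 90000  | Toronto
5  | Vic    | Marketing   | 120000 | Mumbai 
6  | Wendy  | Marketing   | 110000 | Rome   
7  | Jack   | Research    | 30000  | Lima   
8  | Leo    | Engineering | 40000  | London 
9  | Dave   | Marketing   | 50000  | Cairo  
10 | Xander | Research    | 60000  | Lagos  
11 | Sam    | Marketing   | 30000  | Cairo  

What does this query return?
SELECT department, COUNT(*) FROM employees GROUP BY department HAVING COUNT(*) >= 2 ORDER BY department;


Groups with count >= 2:
  Engineering: 2 -> PASS
  Marketing: 5 -> PASS
  Research: 2 -> PASS
  Legal: 1 -> filtered out
  Sales: 1 -> filtered out


3 groups:
Engineering, 2
Marketing, 5
Research, 2


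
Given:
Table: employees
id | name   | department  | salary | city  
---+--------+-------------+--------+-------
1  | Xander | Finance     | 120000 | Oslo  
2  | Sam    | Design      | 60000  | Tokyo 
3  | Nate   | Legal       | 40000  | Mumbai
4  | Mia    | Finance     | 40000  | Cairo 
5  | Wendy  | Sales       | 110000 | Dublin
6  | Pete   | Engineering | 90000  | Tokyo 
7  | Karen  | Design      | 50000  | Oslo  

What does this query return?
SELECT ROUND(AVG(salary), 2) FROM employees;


SUM(salary) = 510000
COUNT = 7
ROUND(AVG, 2) = ROUND(510000 / 7, 2) = 72857.14

72857.14


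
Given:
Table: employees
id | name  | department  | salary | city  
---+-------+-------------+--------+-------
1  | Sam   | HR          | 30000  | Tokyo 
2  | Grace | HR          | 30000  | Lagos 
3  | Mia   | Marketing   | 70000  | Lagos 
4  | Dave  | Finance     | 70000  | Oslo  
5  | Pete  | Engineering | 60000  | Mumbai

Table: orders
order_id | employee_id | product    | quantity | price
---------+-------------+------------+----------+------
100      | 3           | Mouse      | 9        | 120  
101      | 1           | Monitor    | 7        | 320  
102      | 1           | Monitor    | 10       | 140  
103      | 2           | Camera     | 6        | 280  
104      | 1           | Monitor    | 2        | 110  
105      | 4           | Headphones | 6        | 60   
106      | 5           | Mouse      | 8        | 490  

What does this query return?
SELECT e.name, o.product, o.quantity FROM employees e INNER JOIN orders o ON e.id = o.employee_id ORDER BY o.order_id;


Joining employees.id = orders.employee_id:
  employee Mia (id=3) -> order Mouse
  employee Sam (id=1) -> order Monitor
  employee Sam (id=1) -> order Monitor
  employee Grace (id=2) -> order Camera
  employee Sam (id=1) -> order Monitor
  employee Dave (id=4) -> order Headphones
  employee Pete (id=5) -> order Mouse


7 rows:
Mia, Mouse, 9
Sam, Monitor, 7
Sam, Monitor, 10
Grace, Camera, 6
Sam, Monitor, 2
Dave, Headphones, 6
Pete, Mouse, 8


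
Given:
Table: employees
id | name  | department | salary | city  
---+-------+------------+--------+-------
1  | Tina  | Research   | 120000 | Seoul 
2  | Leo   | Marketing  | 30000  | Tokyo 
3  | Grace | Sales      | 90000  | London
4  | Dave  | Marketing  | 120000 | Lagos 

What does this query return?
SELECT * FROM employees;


SELECT * returns all 4 rows with all columns

4 rows:
1, Tina, Research, 120000, Seoul
2, Leo, Marketing, 30000, Tokyo
3, Grace, Sales, 90000, London
4, Dave, Marketing, 120000, Lagos


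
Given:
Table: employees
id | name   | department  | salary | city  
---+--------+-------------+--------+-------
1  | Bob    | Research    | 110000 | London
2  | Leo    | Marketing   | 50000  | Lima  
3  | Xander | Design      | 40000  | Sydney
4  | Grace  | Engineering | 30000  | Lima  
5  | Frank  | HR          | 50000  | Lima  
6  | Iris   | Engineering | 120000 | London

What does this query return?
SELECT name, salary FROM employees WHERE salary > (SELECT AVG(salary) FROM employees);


Subquery: AVG(salary) = 66666.67
Filtering: salary > 66666.67
  Bob (110000) -> MATCH
  Iris (120000) -> MATCH


2 rows:
Bob, 110000
Iris, 120000


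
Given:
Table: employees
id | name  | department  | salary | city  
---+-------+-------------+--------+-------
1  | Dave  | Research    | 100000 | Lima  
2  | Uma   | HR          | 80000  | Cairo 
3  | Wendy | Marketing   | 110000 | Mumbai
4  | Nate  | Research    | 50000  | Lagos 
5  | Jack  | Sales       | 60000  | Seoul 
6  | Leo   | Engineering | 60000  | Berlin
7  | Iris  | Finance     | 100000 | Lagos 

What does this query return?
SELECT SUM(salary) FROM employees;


SUM(salary) = 100000 + 80000 + 110000 + 50000 + 60000 + 60000 + 100000 = 560000

560000


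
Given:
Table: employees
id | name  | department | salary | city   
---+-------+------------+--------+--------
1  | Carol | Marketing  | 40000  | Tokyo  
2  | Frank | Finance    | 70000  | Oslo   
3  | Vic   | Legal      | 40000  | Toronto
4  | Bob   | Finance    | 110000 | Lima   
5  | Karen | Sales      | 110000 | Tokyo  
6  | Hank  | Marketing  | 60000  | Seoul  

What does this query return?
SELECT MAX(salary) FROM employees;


Salaries: 40000, 70000, 40000, 110000, 110000, 60000
MAX = 110000

110000


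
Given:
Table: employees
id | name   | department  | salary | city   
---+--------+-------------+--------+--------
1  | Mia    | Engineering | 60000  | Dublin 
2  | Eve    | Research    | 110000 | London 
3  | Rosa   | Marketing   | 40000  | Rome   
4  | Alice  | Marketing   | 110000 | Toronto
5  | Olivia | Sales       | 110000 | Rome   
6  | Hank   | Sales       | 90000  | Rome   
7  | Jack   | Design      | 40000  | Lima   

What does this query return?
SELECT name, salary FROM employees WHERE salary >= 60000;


Filtering: salary >= 60000
Matching: 5 rows

5 rows:
Mia, 60000
Eve, 110000
Alice, 110000
Olivia, 110000
Hank, 90000
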